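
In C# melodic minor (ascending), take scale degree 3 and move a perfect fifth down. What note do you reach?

A

Scale degree 3 of C# melodic minor (ascending) is E.
A perfect fifth (7 semitones) below E lands on the letter A, giving A.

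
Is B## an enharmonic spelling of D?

Two spellings are enharmonically equivalent only if they share a pitch class.
Here B## → 1, D → 2; 1 ≠ 2, so they are not.

No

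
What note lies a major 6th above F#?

D#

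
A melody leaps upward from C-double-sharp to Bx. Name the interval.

The letter names run C→B, a span of 6 letter steps, so the interval is some kind of seventh.
C## to B## is 11 semitones. A major seventh is 11, so 11 makes it major.

major seventh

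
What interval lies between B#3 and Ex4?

Counting letters B–C–D–E gives a fourth.
B#→E## = 6 semitones, 1 wider than the perfect fourth (5), so augmented.

augmented fourth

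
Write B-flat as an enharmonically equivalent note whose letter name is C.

Cbb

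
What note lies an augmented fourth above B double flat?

Eb

B up a perfect fourth is E, so the target letter is E.
From Bbb, an augmented fourth is 6 semitones up: Eb.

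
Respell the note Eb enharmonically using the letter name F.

Eb is pitch class 3. The letter F alone is pitch class 5.
To reach pitch class 3 from F requires an offset of -2 semitones, i.e. double flat: Fbb.

Fbb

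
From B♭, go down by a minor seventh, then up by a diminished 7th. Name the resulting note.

Bbb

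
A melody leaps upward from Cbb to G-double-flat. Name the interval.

perfect fifth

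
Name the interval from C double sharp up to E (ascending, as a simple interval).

The letter names run C→E, a span of 2 letter steps, so the interval is some kind of third.
C## to E is 2 semitones. A major third is 4, so 2 makes it diminished.

diminished third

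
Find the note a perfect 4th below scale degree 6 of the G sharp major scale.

Scale degree 6 of G# major is E#.
A perfect fourth (5 semitones) below E# lands on the letter B, giving B#.

B#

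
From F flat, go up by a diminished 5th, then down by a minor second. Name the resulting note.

Bbb

A diminished fifth up from Fb is Cbb (letter C, 6 semitones up).
A minor second down from Cbb is Bbb (letter B, 1 semitone down).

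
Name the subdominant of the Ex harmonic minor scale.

A##

Degree 4 takes the letter 3 steps above E, which is A.
In harmonic minor, degree 4 sits 5 semitones above the tonic. E## + 5 semitones is pitch class 11, spelled on A as A##.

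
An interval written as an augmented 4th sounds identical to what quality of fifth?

diminished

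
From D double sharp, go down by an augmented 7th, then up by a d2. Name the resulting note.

An augmented seventh down from D## is E (letter E, 12 semitones down).
A diminished second up from E is Fb (letter F, 0 semitones up).

Fb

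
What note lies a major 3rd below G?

Eb

A third below G lands on the letter E.
A major third spans 4 semitones, so G moves to pitch class 3. On the letter E that is Eb.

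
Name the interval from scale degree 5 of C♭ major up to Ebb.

minor sixth

Scale degree 5 of Cb major is Gb.
Gb up to Ebb: letters G→E make it a sixth; 8 semitones makes it minor.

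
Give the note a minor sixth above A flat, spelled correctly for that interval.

A up a major sixth is F#, so the target letter is F.
From Ab, a minor sixth is 8 semitones up: Fb.

Fb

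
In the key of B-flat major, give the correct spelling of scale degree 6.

The Bb major scale runs Bb C D Eb F G A.
Degree 6 is G.

G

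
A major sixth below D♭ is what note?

D down a major sixth is F, so the target letter is F.
From Db, a major sixth is 9 semitones down: Fb.

Fb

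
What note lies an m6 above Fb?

A sixth above F lands on the letter D.
A minor sixth spans 8 semitones, so Fb moves to pitch class 0. On the letter D that is Dbb.

Dbb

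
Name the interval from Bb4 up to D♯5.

The letter names run B→D, a span of 2 letter steps, so the interval is some kind of third.
Bb to D# is 5 semitones. A major third is 4, so 5 makes it augmented.

augmented third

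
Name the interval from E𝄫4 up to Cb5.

major sixth

Counting letters E–F–G–A–B–C gives a sixth.
Ebb→Cb = 9 semitones, exactly the major sixth.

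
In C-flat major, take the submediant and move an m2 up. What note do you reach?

The submediant of Cb major is Ab.
A minor second (1 semitone) above Ab lands on the letter B, giving Bbb.

Bbb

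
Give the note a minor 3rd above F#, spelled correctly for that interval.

A

A third above F lands on the letter A.
A minor third spans 3 semitones, so F# moves to pitch class 9. On the letter A that is A.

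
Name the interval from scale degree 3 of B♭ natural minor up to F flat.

Scale degree 3 of Bb natural minor is Db.
Db up to Fb: letters D→F make it a third; 3 semitones makes it minor.

minor third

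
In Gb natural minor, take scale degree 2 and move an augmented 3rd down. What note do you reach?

Fbb

Scale degree 2 of Gb natural minor is Ab.
An augmented third (5 semitones) below Ab lands on the letter F, giving Fbb.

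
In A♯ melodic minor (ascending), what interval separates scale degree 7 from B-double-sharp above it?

Scale degree 7 of A# melodic minor (ascending) is G##.
G## up to B##: letters G→B make it a third; 4 semitones makes it major.

major third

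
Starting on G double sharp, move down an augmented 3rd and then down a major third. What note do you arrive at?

C

An augmented third down from G## is E (letter E, 5 semitones down).
A major third down from E is C (letter C, 4 semitones down).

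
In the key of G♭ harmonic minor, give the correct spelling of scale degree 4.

Degree 4 takes the letter 3 steps above G, which is C.
In harmonic minor, degree 4 sits 5 semitones above the tonic. Gb + 5 semitones is pitch class 11, spelled on C as Cb.

Cb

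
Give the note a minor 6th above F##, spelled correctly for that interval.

D#

A sixth above F lands on the letter D.
A minor sixth spans 8 semitones, so F## moves to pitch class 3. On the letter D that is D#.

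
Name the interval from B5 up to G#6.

The letter names run B→G, a span of 5 letter steps, so the interval is some kind of sixth.
B to G# is 9 semitones. A major sixth is 9, so 9 makes it major.

major sixth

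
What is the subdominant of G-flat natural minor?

The Gb natural minor scale runs Gb Ab Bbb Cb Db Ebb Fb.
Degree 4 is Cb.

Cb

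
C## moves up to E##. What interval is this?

Counting letters C–D–E gives a third.
C##→E## = 4 semitones, exactly the major third.

major third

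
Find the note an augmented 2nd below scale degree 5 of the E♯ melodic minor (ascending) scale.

A

Scale degree 5 of E# melodic minor (ascending) is B#.
An augmented second (3 semitones) below B# lands on the letter A, giving A.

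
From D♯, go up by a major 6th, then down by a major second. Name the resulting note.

A major sixth up from D# is B# (letter B, 9 semitones up).
A major second down from B# is A# (letter A, 2 semitones down).

A#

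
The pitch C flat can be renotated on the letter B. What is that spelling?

B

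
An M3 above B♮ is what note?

D#

B up a major third is D#, so the target letter is D.
From B, a major third is 4 semitones up: D#.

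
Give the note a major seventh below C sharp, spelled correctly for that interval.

A seventh below C lands on the letter D.
A major seventh spans 11 semitones, so C# moves to pitch class 2. On the letter D that is D.

D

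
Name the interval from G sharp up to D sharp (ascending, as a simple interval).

perfect fifth

Counting letters G–A–B–C–D gives a fifth.
G#→D# = 7 semitones, exactly the perfect fifth.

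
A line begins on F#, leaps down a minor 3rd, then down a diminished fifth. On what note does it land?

A minor third down from F# is D# (letter D, 3 semitones down).
A diminished fifth down from D# is G## (letter G, 6 semitones down).

G##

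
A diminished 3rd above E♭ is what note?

Gbb

E up a major third is G#, so the target letter is G.
From Eb, a diminished third is 2 semitones up: Gbb.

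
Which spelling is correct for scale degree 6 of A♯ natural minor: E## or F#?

F#

Each scale degree takes a distinct letter name. Degree 6 of a scale on A must use the letter F.
F# and E## are enharmonically the same pitch, but only F# uses the letter F, so it is the correct spelling here.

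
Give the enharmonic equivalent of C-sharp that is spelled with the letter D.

Plain D sits 1 semitone above C#, so on the letter D the same pitch needs a flat: Db.

Db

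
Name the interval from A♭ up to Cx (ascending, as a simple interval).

Counting letters A–B–C gives a third.
Ab→C## = 6 semitones, 2 wider than the major third (4), so doubly augmented.

doubly augmented third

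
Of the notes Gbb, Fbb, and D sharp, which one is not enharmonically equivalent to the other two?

Gbb

In 12-tone equal temperament, enharmonic equivalents share a pitch class. Gbb is pitch class 5; Fbb is pitch class 3; D# is pitch class 3.
Fbb and D# share pitch class 3, while Gbb is pitch class 5.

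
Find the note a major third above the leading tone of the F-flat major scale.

The leading tone of Fb major is Eb.
A major third (4 semitones) above Eb lands on the letter G, giving G.

G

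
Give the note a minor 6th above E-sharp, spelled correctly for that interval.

C#

E up a major sixth is C#, so the target letter is C.
From E#, a minor sixth is 8 semitones up: C#.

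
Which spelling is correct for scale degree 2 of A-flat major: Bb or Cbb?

Bb

Each scale degree takes a distinct letter name. Degree 2 of a scale on A must use the letter B.
Bb and Cbb are enharmonically the same pitch, but only Bb uses the letter B, so it is the correct spelling here.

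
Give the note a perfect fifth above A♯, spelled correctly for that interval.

E#

A up a perfect fifth is E, so the target letter is E.
From A#, a perfect fifth is 7 semitones up: E#.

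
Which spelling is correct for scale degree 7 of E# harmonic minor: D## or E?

D##

Each scale degree takes a distinct letter name. Degree 7 of a scale on E must use the letter D.
D## and E are enharmonically the same pitch, but only D## uses the letter D, so it is the correct spelling here.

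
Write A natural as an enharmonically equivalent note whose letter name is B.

Bbb

Plain B sits 2 semitones above A, so on the letter B the same pitch needs a double flat: Bbb.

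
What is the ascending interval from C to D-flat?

minor second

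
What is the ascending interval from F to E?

major seventh

The letter names run F→E, a span of 6 letter steps, so the interval is some kind of seventh.
F to E is 11 semitones. A major seventh is 11, so 11 makes it major.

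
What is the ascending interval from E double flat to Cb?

major sixth

Counting letters E–F–G–A–B–C gives a sixth.
Ebb→Cb = 9 semitones, exactly the major sixth.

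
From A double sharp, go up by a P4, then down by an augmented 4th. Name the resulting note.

A#

A perfect fourth up from A## is D## (letter D, 5 semitones up).
An augmented fourth down from D## is A# (letter A, 6 semitones down).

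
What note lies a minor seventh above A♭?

A up a major seventh is G#, so the target letter is G.
From Ab, a minor seventh is 10 semitones up: Gb.

Gb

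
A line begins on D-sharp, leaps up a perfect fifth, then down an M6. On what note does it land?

A perfect fifth up from D# is A# (letter A, 7 semitones up).
A major sixth down from A# is C# (letter C, 9 semitones down).

C#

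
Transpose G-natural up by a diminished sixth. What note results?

Ebb

A sixth above G lands on the letter E.
A diminished sixth spans 7 semitones, so G moves to pitch class 2. On the letter E that is Ebb.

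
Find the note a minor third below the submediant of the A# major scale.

The submediant of A# major is F##.
A minor third (3 semitones) below F## lands on the letter D, giving D##.

D##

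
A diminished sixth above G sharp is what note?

G up a major sixth is E, so the target letter is E.
From G#, a diminished sixth is 7 semitones up: Eb.

Eb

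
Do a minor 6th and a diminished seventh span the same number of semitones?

No

A minor sixth spans 8 semitones; a diminished seventh spans 9.
The spans differ, so they are not enharmonic equivalents.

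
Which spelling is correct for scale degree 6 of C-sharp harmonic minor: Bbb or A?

A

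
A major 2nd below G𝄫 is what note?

Fbb

G down a major second is F, so the target letter is F.
From Gbb, a major second is 2 semitones down: Fbb.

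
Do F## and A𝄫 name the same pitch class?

Yes

F## = pitch class 7 and Abb = pitch class 7 — the same pitch class, so they are enharmonic equivalents.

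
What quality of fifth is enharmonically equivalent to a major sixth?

A major sixth spans 9 semitones.
A fifth spanning 9 semitones is doubly augmented (the perfect fifth is 7).

doubly augmented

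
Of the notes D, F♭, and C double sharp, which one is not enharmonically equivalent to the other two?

Fb

In 12-tone equal temperament, enharmonic equivalents share a pitch class. D is pitch class 2; Fb is pitch class 4; C## is pitch class 2.
D and C## share pitch class 2, while Fb is pitch class 4.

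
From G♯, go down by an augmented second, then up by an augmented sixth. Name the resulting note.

An augmented second down from G# is F (letter F, 3 semitones down).
An augmented sixth up from F is D# (letter D, 10 semitones up).

D#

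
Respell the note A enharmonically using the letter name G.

A is pitch class 9. The letter G alone is pitch class 7.
To reach pitch class 9 from G requires an offset of +2 semitones, i.e. double sharp: G##.

G##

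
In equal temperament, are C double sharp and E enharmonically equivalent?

No

C## is pitch class 2; E is pitch class 4.
The pitch classes differ (2 vs. 4), so they are not enharmonic equivalents.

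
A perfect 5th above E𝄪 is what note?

A fifth above E lands on the letter B.
A perfect fifth spans 7 semitones, so E## moves to pitch class 1. On the letter B that is B##.

B##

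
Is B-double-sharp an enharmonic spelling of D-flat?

B## = pitch class 1 and Db = pitch class 1 — the same pitch class, so they are enharmonic equivalents.

Yes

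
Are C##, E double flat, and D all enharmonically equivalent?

C## is pitch class 2; Ebb is pitch class 2; D is pitch class 2.
All spellings map to pitch class 2, so they are enharmonically equivalent.

Yes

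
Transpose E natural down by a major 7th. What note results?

F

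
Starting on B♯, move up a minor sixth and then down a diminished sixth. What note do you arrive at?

B##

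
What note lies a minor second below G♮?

A second below G lands on the letter F.
A minor second spans 1 semitone, so G moves to pitch class 6. On the letter F that is F#.

F#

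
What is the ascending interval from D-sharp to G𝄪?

Counting letters D–E–F–G gives a fourth.
D#→G## = 6 semitones, 1 wider than the perfect fourth (5), so augmented.

augmented fourth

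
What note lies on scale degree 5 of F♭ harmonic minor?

Cb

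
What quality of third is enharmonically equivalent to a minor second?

A minor second spans 1 semitone.
A third spanning 1 semitone is doubly diminished (the major third is 4).

doubly diminished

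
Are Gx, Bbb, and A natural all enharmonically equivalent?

Yes

G## = pitch class 9 and Bbb = pitch class 9 and A = pitch class 9 — the same pitch class, so they are enharmonic equivalents.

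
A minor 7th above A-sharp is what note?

A seventh above A lands on the letter G.
A minor seventh spans 10 semitones, so A# moves to pitch class 8. On the letter G that is G#.

G#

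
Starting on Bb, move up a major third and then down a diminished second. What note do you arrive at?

C##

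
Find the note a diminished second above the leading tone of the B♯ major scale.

B

The leading tone of B# major is A##.
A diminished second (0 semitones) above A## lands on the letter B, giving B.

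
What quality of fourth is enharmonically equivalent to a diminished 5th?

augmented

A diminished fifth spans 6 semitones.
A fourth spanning 6 semitones is augmented (the perfect fourth is 5).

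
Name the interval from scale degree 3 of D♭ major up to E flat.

minor seventh

Scale degree 3 of Db major is F.
F up to Eb: letters F→E make it a seventh; 10 semitones makes it minor.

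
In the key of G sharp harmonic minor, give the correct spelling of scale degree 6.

E

Degree 6 takes the letter 5 steps above G, which is E.
In harmonic minor, degree 6 sits 8 semitones above the tonic. G# + 8 semitones is pitch class 4, spelled on E as E.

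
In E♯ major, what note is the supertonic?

F##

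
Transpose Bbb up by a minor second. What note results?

B up a major second is C#, so the target letter is C.
From Bbb, a minor second is 1 semitone up: Cbb.

Cbb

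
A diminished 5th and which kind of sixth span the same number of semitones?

A diminished fifth spans 6 semitones.
A sixth spanning 6 semitones is doubly diminished (the major sixth is 9).

doubly diminished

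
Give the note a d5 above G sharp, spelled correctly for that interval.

D

A fifth above G lands on the letter D.
A diminished fifth spans 6 semitones, so G# moves to pitch class 2. On the letter D that is D.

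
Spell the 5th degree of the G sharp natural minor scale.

D#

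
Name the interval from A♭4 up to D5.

The letter names run A→D, a span of 3 letter steps, so the interval is some kind of fourth.
Ab to D is 6 semitones. A perfect fourth is 5, so 6 makes it augmented.

augmented fourth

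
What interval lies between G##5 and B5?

The letter names run G→B, a span of 2 letter steps, so the interval is some kind of third.
G## to B is 2 semitones. A major third is 4, so 2 makes it diminished.

diminished third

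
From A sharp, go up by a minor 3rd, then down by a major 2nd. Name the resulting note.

B

A minor third up from A# is C# (letter C, 3 semitones up).
A major second down from C# is B (letter B, 2 semitones down).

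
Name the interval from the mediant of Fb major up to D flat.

perfect fourth

The mediant of Fb major is Ab.
Ab up to Db: letters A→D make it a fourth; 5 semitones makes it perfect.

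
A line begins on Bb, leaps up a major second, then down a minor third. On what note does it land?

A

A major second up from Bb is C (letter C, 2 semitones up).
A minor third down from C is A (letter A, 3 semitones down).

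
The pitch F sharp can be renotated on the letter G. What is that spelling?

Gb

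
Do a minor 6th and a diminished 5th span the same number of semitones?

A minor sixth spans 8 semitones; a diminished fifth spans 6.
The spans differ, so they are not enharmonic equivalents.

No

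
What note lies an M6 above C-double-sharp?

A sixth above C lands on the letter A.
A major sixth spans 9 semitones, so C## moves to pitch class 11. On the letter A that is A##.

A##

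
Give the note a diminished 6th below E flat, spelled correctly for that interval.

E down a major sixth is G, so the target letter is G.
From Eb, a diminished sixth is 7 semitones down: G#.

G#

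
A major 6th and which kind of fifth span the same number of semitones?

doubly augmented

A major sixth spans 9 semitones.
A fifth spanning 9 semitones is doubly augmented (the perfect fifth is 7).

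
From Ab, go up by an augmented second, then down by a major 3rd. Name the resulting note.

An augmented second up from Ab is B (letter B, 3 semitones up).
A major third down from B is G (letter G, 4 semitones down).

G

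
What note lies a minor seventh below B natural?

A seventh below B lands on the letter C.
A minor seventh spans 10 semitones, so B moves to pitch class 1. On the letter C that is C#.

C#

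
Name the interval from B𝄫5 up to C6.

The letter names run B→C, a span of 1 letter step, so the interval is some kind of second.
Bbb to C is 3 semitones. A major second is 2, so 3 makes it augmented.

augmented second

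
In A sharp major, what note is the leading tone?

Degree 7 takes the letter 6 steps above A, which is G.
In major, degree 7 sits 11 semitones above the tonic. A# + 11 semitones is pitch class 9, spelled on G as G##.

G##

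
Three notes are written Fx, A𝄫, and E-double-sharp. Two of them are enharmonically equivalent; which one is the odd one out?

In 12-tone equal temperament, enharmonic equivalents share a pitch class. F## is pitch class 7; Abb is pitch class 7; E## is pitch class 6.
F## and Abb share pitch class 7, while E## is pitch class 6.

E##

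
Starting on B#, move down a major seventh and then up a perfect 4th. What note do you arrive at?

F#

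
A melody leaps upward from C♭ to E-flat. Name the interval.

The letter names run C→E, a span of 2 letter steps, so the interval is some kind of third.
Cb to Eb is 4 semitones. A major third is 4, so 4 makes it major.

major third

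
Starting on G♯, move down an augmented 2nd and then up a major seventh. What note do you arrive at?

E

An augmented second down from G# is F (letter F, 3 semitones down).
A major seventh up from F is E (letter E, 11 semitones up).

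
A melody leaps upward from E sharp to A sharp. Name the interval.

Counting letters E–F–G–A gives a fourth.
E#→A# = 5 semitones, exactly the perfect fourth.

perfect fourth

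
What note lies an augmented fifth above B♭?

B up a perfect fifth is F#, so the target letter is F.
From Bb, an augmented fifth is 8 semitones up: F#.

F#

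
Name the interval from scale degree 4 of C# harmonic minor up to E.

minor seventh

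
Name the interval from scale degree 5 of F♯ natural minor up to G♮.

Scale degree 5 of F# natural minor is C#.
C# up to G: letters C→G make it a fifth; 6 semitones makes it diminished.

diminished fifth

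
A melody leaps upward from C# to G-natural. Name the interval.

diminished fifth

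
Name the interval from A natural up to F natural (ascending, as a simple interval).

The letter names run A→F, a span of 5 letter steps, so the interval is some kind of sixth.
A to F is 8 semitones. A major sixth is 9, so 8 makes it minor.

minor sixth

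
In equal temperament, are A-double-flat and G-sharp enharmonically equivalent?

Two spellings are enharmonically equivalent only if they share a pitch class.
Here Abb → 7, G# → 8; 7 ≠ 8, so they are not.

No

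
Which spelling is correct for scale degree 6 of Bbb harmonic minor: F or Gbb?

Gbb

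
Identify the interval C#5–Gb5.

Counting letters C–D–E–F–G gives a fifth.
C#→Gb = 5 semitones, 2 narrower than the perfect fifth (7), so doubly diminished.

doubly diminished fifth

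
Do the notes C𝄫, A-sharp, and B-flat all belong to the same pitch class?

Yes

Cbb is pitch class 10; A# is pitch class 10; Bb is pitch class 10.
All spellings map to pitch class 10, so they are enharmonically equivalent.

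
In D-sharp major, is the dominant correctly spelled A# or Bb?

Each scale degree takes a distinct letter name. Degree 5 of a scale on D must use the letter A.
A# and Bb are enharmonically the same pitch, but only A# uses the letter A, so it is the correct spelling here.

A#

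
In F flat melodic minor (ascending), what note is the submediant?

Db

The Fb melodic minor (ascending) scale runs Fb Gb Abb Bbb Cb Db Eb.
Degree 6 is Db.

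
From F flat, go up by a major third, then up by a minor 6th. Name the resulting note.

A major third up from Fb is Ab (letter A, 4 semitones up).
A minor sixth up from Ab is Fb (letter F, 8 semitones up).

Fb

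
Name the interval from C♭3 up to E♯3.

The letter names run C→E, a span of 2 letter steps, so the interval is some kind of third.
Cb to E# is 6 semitones. A major third is 4, so 6 makes it doubly augmented.

doubly augmented third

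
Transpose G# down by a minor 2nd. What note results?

A second below G lands on the letter F.
A minor second spans 1 semitone, so G# moves to pitch class 7. On the letter F that is F##.

F##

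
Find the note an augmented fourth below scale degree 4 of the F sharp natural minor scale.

F

Scale degree 4 of F# natural minor is B.
An augmented fourth (6 semitones) below B lands on the letter F, giving F.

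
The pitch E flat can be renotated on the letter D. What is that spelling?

D#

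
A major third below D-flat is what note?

Bbb

D down a major third is Bb, so the target letter is B.
From Db, a major third is 4 semitones down: Bbb.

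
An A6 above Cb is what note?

C up a major sixth is A, so the target letter is A.
From Cb, an augmented sixth is 10 semitones up: A.

A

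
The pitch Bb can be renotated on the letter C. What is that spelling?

Cbb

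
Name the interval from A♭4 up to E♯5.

doubly augmented fifth

Counting letters A–B–C–D–E gives a fifth.
Ab→E# = 9 semitones, 2 wider than the perfect fifth (7), so doubly augmented.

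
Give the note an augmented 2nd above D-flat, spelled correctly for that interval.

E

A second above D lands on the letter E.
An augmented second spans 3 semitones, so Db moves to pitch class 4. On the letter E that is E.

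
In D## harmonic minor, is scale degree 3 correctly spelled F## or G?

Each scale degree takes a distinct letter name. Degree 3 of a scale on D must use the letter F.
F## and G are enharmonically the same pitch, but only F## uses the letter F, so it is the correct spelling here.

F##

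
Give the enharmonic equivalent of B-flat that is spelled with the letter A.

A#

Plain A sits 1 semitone below Bb, so on the letter A the same pitch needs a sharp: A#.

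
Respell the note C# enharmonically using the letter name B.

B##

Plain B sits 2 semitones below C#, so on the letter B the same pitch needs a double sharp: B##.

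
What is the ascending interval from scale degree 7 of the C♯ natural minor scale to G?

Scale degree 7 of C# natural minor is B.
B up to G: letters B→G make it a sixth; 8 semitones makes it minor.

minor sixth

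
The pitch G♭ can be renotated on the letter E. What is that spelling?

Gb is pitch class 6. The letter E alone is pitch class 4.
To reach pitch class 6 from E requires an offset of +2 semitones, i.e. double sharp: E##.

E##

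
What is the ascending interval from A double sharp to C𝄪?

minor third

The letter names run A→C, a span of 2 letter steps, so the interval is some kind of third.
A## to C## is 3 semitones. A major third is 4, so 3 makes it minor.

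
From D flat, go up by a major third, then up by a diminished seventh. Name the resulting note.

A major third up from Db is F (letter F, 4 semitones up).
A diminished seventh up from F is Ebb (letter E, 9 semitones up).

Ebb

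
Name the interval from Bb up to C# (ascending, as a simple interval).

augmented second

Counting letters B–C gives a second.
Bb→C# = 3 semitones, 1 wider than the major second (2), so augmented.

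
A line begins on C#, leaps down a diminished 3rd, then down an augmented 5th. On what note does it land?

A diminished third down from C# is A## (letter A, 2 semitones down).
An augmented fifth down from A## is D# (letter D, 8 semitones down).

D#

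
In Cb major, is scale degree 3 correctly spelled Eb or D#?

Each scale degree takes a distinct letter name. Degree 3 of a scale on C must use the letter E.
Eb and D# are enharmonically the same pitch, but only Eb uses the letter E, so it is the correct spelling here.

Eb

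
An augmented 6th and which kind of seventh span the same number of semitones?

minor

An augmented sixth spans 10 semitones.
A seventh spanning 10 semitones is minor (the major seventh is 11).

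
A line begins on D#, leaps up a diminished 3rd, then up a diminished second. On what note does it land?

Gbb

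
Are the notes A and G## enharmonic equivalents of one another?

A = pitch class 9 and G## = pitch class 9 — the same pitch class, so they are enharmonic equivalents.

Yes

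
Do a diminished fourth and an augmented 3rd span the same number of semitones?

A diminished fourth spans 4 semitones; an augmented third spans 5.
The spans differ, so they are not enharmonic equivalents.

No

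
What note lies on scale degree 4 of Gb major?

Cb

Degree 4 takes the letter 3 steps above G, which is C.
In major, degree 4 sits 5 semitones above the tonic. Gb + 5 semitones is pitch class 11, spelled on C as Cb.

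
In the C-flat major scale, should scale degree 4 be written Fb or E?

Each scale degree takes a distinct letter name. Degree 4 of a scale on C must use the letter F.
Fb and E are enharmonically the same pitch, but only Fb uses the letter F, so it is the correct spelling here.

Fb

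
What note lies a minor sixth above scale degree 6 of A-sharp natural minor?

D

Scale degree 6 of A# natural minor is F#.
A minor sixth (8 semitones) above F# lands on the letter D, giving D.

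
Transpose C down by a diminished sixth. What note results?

A sixth below C lands on the letter E.
A diminished sixth spans 7 semitones, so C moves to pitch class 5. On the letter E that is E#.

E#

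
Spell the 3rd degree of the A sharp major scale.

C##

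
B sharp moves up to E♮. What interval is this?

Counting letters B–C–D–E gives a fourth.
B#→E = 4 semitones, 1 narrower than the perfect fourth (5), so diminished.

diminished fourth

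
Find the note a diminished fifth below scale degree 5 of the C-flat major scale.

C

Scale degree 5 of Cb major is Gb.
A diminished fifth (6 semitones) below Gb lands on the letter C, giving C.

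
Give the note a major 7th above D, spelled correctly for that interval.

C#

A seventh above D lands on the letter C.
A major seventh spans 11 semitones, so D moves to pitch class 1. On the letter C that is C#.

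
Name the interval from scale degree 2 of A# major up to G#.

Scale degree 2 of A# major is B#.
B# up to G#: letters B→G make it a sixth; 8 semitones makes it minor.

minor sixth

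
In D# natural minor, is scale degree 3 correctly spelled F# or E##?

Each scale degree takes a distinct letter name. Degree 3 of a scale on D must use the letter F.
F# and E## are enharmonically the same pitch, but only F# uses the letter F, so it is the correct spelling here.

F#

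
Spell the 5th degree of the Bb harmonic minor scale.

F

The Bb harmonic minor scale runs Bb C Db Eb F Gb A.
Degree 5 is F.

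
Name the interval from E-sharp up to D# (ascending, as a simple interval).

minor seventh

Counting letters E–F–G–A–B–C–D gives a seventh.
E#→D# = 10 semitones, 1 narrower than the major seventh (11), so minor.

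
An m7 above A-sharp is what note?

G#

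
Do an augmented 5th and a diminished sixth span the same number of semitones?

No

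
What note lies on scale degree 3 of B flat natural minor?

The Bb natural minor scale runs Bb C Db Eb F Gb Ab.
Degree 3 is Db.

Db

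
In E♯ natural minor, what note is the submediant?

C#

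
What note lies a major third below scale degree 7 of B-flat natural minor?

Fb

Scale degree 7 of Bb natural minor is Ab.
A major third (4 semitones) below Ab lands on the letter F, giving Fb.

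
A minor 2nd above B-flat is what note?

Cb

A second above B lands on the letter C.
A minor second spans 1 semitone, so Bb moves to pitch class 11. On the letter C that is Cb.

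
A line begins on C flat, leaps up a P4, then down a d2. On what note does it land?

E

A perfect fourth up from Cb is Fb (letter F, 5 semitones up).
A diminished second down from Fb is E (letter E, 0 semitones down).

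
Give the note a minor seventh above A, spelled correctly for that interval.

A up a major seventh is G#, so the target letter is G.
From A, a minor seventh is 10 semitones up: G.

G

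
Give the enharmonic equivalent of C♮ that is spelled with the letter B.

B#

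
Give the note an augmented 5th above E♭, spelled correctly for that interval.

B

E up a perfect fifth is B, so the target letter is B.
From Eb, an augmented fifth is 8 semitones up: B.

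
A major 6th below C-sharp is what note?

C down a major sixth is Eb, so the target letter is E.
From C#, a major sixth is 9 semitones down: E.

E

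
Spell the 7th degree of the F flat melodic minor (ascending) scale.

Degree 7 takes the letter 6 steps above F, which is E.
In melodic minor (ascending), degree 7 sits 11 semitones above the tonic. Fb + 11 semitones is pitch class 3, spelled on E as Eb.

Eb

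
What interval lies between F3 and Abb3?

diminished third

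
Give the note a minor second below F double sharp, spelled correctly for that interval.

E##

A second below F lands on the letter E.
A minor second spans 1 semitone, so F## moves to pitch class 6. On the letter E that is E##.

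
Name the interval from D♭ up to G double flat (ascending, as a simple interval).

The letter names run D→G, a span of 3 letter steps, so the interval is some kind of fourth.
Db to Gbb is 4 semitones. A perfect fourth is 5, so 4 makes it diminished.

diminished fourth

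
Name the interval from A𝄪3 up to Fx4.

Counting letters A–B–C–D–E–F gives a sixth.
A##→F## = 8 semitones, 1 narrower than the major sixth (9), so minor.

minor sixth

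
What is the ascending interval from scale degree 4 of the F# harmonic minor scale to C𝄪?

Scale degree 4 of F# harmonic minor is B.
B up to C##: letters B→C make it a second; 3 semitones makes it augmented.

augmented second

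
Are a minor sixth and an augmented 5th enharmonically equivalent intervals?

Yes

A minor sixth spans 8 semitones; an augmented fifth spans 8.
They are enharmonically equivalent.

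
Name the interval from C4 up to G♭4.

diminished fifth

Counting letters C–D–E–F–G gives a fifth.
C→Gb = 6 semitones, 1 narrower than the perfect fifth (7), so diminished.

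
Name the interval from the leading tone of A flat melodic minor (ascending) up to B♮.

major third

The leading tone of Ab melodic minor (ascending) is G.
G up to B: letters G→B make it a third; 4 semitones makes it major.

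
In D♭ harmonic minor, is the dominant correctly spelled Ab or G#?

Each scale degree takes a distinct letter name. Degree 5 of a scale on D must use the letter A.
Ab and G# are enharmonically the same pitch, but only Ab uses the letter A, so it is the correct spelling here.

Ab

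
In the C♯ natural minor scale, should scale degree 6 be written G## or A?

Each scale degree takes a distinct letter name. Degree 6 of a scale on C must use the letter A.
A and G## are enharmonically the same pitch, but only A uses the letter A, so it is the correct spelling here.

A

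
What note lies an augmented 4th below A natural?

Eb

A fourth below A lands on the letter E.
An augmented fourth spans 6 semitones, so A moves to pitch class 3. On the letter E that is Eb.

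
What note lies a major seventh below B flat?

B down a major seventh is C, so the target letter is C.
From Bb, a major seventh is 11 semitones down: Cb.

Cb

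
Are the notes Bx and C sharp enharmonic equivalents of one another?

B## = pitch class 1 and C# = pitch class 1 — the same pitch class, so they are enharmonic equivalents.

Yes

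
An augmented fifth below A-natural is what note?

Db

A fifth below A lands on the letter D.
An augmented fifth spans 8 semitones, so A moves to pitch class 1. On the letter D that is Db.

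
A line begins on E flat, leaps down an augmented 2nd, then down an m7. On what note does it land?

Ebb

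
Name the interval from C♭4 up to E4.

augmented third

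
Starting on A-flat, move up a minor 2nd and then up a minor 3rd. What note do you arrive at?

Dbb

A minor second up from Ab is Bbb (letter B, 1 semitone up).
A minor third up from Bbb is Dbb (letter D, 3 semitones up).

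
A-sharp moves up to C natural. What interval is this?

diminished third

Counting letters A–B–C gives a third.
A#→C = 2 semitones, 2 narrower than the major third (4), so diminished.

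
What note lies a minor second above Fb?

F up a major second is G, so the target letter is G.
From Fb, a minor second is 1 semitone up: Gbb.

Gbb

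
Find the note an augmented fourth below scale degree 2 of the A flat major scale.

Fb

Scale degree 2 of Ab major is Bb.
An augmented fourth (6 semitones) below Bb lands on the letter F, giving Fb.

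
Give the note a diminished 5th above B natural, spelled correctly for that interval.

A fifth above B lands on the letter F.
A diminished fifth spans 6 semitones, so B moves to pitch class 5. On the letter F that is F.

F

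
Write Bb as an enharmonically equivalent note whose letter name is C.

Plain C sits 2 semitones above Bb, so on the letter C the same pitch needs a double flat: Cbb.

Cbb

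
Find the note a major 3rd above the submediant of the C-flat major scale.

The submediant of Cb major is Ab.
A major third (4 semitones) above Ab lands on the letter C, giving C.

C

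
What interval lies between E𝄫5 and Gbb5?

The letter names run E→G, a span of 2 letter steps, so the interval is some kind of third.
Ebb to Gbb is 3 semitones. A major third is 4, so 3 makes it minor.

minor third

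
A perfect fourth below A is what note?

E

A down a perfect fourth is E, so the target letter is E.
From A, a perfect fourth is 5 semitones down: E.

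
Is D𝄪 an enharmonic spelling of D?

No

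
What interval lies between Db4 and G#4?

doubly augmented fourth

The letter names run D→G, a span of 3 letter steps, so the interval is some kind of fourth.
Db to G# is 7 semitones. A perfect fourth is 5, so 7 makes it doubly augmented.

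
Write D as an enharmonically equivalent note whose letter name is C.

Plain C sits 2 semitones below D, so on the letter C the same pitch needs a double sharp: C##.

C##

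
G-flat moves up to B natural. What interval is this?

augmented third

Counting letters G–A–B gives a third.
Gb→B = 5 semitones, 1 wider than the major third (4), so augmented.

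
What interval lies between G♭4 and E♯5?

Counting letters G–A–B–C–D–E gives a sixth.
Gb→E# = 11 semitones, 2 wider than the major sixth (9), so doubly augmented.

doubly augmented sixth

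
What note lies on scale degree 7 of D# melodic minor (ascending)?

Degree 7 takes the letter 6 steps above D, which is C.
In melodic minor (ascending), degree 7 sits 11 semitones above the tonic. D# + 11 semitones is pitch class 2, spelled on C as C##.

C##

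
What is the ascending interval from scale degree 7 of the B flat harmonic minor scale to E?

Scale degree 7 of Bb harmonic minor is A.
A up to E: letters A→E make it a fifth; 7 semitones makes it perfect.

perfect fifth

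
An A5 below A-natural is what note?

A fifth below A lands on the letter D.
An augmented fifth spans 8 semitones, so A moves to pitch class 1. On the letter D that is Db.

Db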